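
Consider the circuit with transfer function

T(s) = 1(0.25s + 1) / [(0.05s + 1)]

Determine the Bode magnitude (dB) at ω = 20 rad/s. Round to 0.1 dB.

At ω = 20 rad/s:
zero (1 + j20·0.25) = 1 + j5 → |·| ≈ 5.099, ∠ ≈ 78.69°
pole (1 + j20·0.05) = 1 + j1 → |·| ≈ 1.4142, ∠ ≈ 45.00°
|T| = 1 · 5.099 / (1.4142) ≈ 3.6056
Gain = 20 log₁₀(3.6056) ≈ 11.14 dB

11.1 dB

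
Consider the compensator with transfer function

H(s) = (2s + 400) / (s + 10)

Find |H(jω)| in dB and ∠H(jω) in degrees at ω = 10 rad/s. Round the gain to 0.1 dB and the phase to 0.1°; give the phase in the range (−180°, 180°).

Substitute s = j10:
Numerator: 2(j10) + 400 = 400 + j20
Denominator: (j10) + 10 = 10 + j10
|N| = √(400² + 20²) ≈ 400.5, ∠N ≈ 2.86°
|D| = √(10² + 10²) ≈ 14.142, ∠D ≈ 45.00°
|H| = 400.5 / 14.142 ≈ 28.32
Gain = 20 log₁₀(28.32) ≈ 29.04 dB
∠H = 2.86° − 45.00° = -42.14°

29.0 dB, -42.1°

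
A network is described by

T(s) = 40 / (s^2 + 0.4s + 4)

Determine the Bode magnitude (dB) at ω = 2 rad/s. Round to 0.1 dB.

34.0 dB

At s = jω = j2:
quadratic: (j2)² + 0.4·j2 + 4 = 0 + j0.8 → |·| ≈ 0.8, ∠ ≈ 90.00°
|T| = 40 / 0.8 ≈ 50
Gain = 20 log₁₀(50) ≈ 33.98 dB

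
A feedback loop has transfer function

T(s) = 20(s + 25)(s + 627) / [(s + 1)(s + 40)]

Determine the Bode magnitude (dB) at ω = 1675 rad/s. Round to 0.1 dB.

At s = jω = j1675:
zero (s+25): 25 + j1675 → |·| = √(25²+1675²) = √2806250 ≈ 1675.2, ∠ = arctan(1675/25) ≈ 89.14°
zero (s+627): 627 + j1675 → |·| = √(627²+1675²) = √3198754 ≈ 1788.5, ∠ = arctan(1675/627) ≈ 69.48°
pole (s+1): 1 + j1675 → |·| = √(1²+1675²) = √2805626 ≈ 1675, ∠ = arctan(1675/1) ≈ 89.97°
pole (s+40): 40 + j1675 → |·| = √(40²+1675²) = √2807225 ≈ 1675.5, ∠ = arctan(1675/40) ≈ 88.63°
|T| = 20 · 2.9961e+06 / 2.8065e+06 ≈ 21.351
Gain = 20 log₁₀(21.351) ≈ 26.59 dB

26.6 dB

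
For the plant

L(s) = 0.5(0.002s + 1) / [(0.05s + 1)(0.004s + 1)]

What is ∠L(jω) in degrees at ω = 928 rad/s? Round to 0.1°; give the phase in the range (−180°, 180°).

-102.0°

At ω = 928 rad/s:
zero (1 + j928·0.002) = 1 + j1.856 → |·| ≈ 2.1083, ∠ ≈ 61.68°
pole (1 + j928·0.05) = 1 + j46.4 → |·| ≈ 46.411, ∠ ≈ 88.77°
pole (1 + j928·0.004) = 1 + j3.712 → |·| ≈ 3.8443, ∠ ≈ 74.92°
∠L = (61.68°) − (88.77° + 74.92°) = -102.01°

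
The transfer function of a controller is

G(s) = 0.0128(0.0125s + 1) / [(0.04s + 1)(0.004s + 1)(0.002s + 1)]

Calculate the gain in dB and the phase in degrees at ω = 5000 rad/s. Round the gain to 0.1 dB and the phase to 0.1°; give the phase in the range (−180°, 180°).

At ω = 5000 rad/s:
zero (1 + j5000·0.0125) = 1 + j62.5 → |·| ≈ 62.508, ∠ ≈ 89.08°
pole (1 + j5000·0.04) = 1 + j200 → |·| ≈ 200, ∠ ≈ 89.71°
pole (1 + j5000·0.004) = 1 + j20 → |·| ≈ 20.025, ∠ ≈ 87.14°
pole (1 + j5000·0.002) = 1 + j10 → |·| ≈ 10.05, ∠ ≈ 84.29°
|G| = 0.0128 · 62.508 / (200 · 20.025 · 10.05) ≈ 1.9878e-05
Gain = 20 log₁₀(1.9878e-05) ≈ -94.03 dB
∠G = (89.08°) − (89.71° + 87.14° + 84.29°) = -172.06°

-94.0 dB, -172.1°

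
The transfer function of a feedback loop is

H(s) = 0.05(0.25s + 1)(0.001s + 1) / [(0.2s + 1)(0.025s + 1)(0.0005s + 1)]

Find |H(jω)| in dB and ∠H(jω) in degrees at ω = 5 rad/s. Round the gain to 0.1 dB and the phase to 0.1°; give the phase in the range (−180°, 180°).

At ω = 5 rad/s:
zero (1 + j5·0.25) = 1 + j1.25 → |·| ≈ 1.6008, ∠ ≈ 51.34°
zero (1 + j5·0.001) = 1 + j0.005 → |·| ≈ 1, ∠ ≈ 0.29°
pole (1 + j5·0.2) = 1 + j1 → |·| ≈ 1.4142, ∠ ≈ 45.00°
pole (1 + j5·0.025) = 1 + j0.125 → |·| ≈ 1.0078, ∠ ≈ 7.13°
pole (1 + j5·0.0005) = 1 + j0.0025 → |·| ≈ 1, ∠ ≈ 0.14°
|H| = 0.05 · 1.6008 · 1 / (1.4142 · 1.0078 · 1) ≈ 0.056159
Gain = 20 log₁₀(0.056159) ≈ -25.01 dB
∠H = (51.34° + 0.29°) − (45.00° + 7.13° + 0.14°) = -0.64°

-25.0 dB, -0.6°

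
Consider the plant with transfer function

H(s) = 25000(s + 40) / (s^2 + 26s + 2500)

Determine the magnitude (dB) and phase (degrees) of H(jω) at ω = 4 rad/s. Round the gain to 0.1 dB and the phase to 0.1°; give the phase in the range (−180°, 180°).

52.1 dB, 3.3°

At s = jω = j4:
zero (s+40): 40 + j4 → |·| = √(40²+4²) = √1616 ≈ 40.2, ∠ = arctan(4/40) ≈ 5.71°
quadratic: (j4)² + 26·j4 + 2500 = 2484 + j104 → |·| ≈ 2486.2, ∠ ≈ 2.40°
|H| = 25000 · 40.2 / 2486.2 ≈ 404.23
Gain = 20 log₁₀(404.23) ≈ 52.13 dB
∠H = 5.71° − 2.40° = 3.31°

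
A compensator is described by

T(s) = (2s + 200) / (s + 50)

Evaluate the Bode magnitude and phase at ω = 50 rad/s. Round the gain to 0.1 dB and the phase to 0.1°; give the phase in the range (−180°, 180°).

Substitute s = j50:
Numerator: 2(j50) + 200 = 200 + j100
Denominator: (j50) + 50 = 50 + j50
|N| = √(200² + 100²) ≈ 223.61, ∠N ≈ 26.57°
|D| = √(50² + 50²) ≈ 70.711, ∠D ≈ 45.00°
|T| = 223.61 / 70.711 ≈ 3.1623
Gain = 20 log₁₀(3.1623) ≈ 10.00 dB
∠T = 26.57° − 45.00° = -18.43°

10.0 dB, -18.4°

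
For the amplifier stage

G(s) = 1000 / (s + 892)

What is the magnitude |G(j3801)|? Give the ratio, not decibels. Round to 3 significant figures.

Substitute s = j3801:
Numerator: 1000 = 1000 + j0
Denominator: (j3801) + 892 = 892 + j3801
|N| = √(1000² + 0²) ≈ 1000, ∠N ≈ 0.00°
|D| = √(892² + 3801²) ≈ 3904.3, ∠D ≈ 76.79°
|G| = 1000 / 3904.3 ≈ 0.25613

0.256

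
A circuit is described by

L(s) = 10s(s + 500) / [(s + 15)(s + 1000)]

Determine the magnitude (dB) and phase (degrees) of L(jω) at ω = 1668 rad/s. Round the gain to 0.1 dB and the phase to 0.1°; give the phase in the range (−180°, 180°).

At s = jω = j1668:
zero (s+500): 500 + j1668 → |·| = √(500²+1668²) = √3032224 ≈ 1741.3, ∠ = arctan(1668/500) ≈ 73.31°
zero at origin: s = j1668 → |·| = 1668, ∠ = 90.00°
pole (s+15): 15 + j1668 → |·| = √(15²+1668²) = √2782449 ≈ 1668.1, ∠ = arctan(1668/15) ≈ 89.48°
pole (s+1000): 1000 + j1668 → |·| = √(1000²+1668²) = √3782224 ≈ 1944.8, ∠ = arctan(1668/1000) ≈ 59.06°
|L| = 10 · 2.9045e+06 / 3.2441e+06 ≈ 8.9532
Gain = 20 log₁₀(8.9532) ≈ 19.04 dB
∠L = 163.31° − 148.54° = 14.77°

19.0 dB, 14.8°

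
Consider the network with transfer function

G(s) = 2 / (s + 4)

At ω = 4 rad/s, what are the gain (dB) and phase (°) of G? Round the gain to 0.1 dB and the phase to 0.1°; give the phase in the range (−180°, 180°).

-9.0 dB, -45.0°

Substitute s = j4:
Numerator: 2 = 2 + j0
Denominator: (j4) + 4 = 4 + j4
|N| = √(2² + 0²) ≈ 2, ∠N ≈ 0.00°
|D| = √(4² + 4²) ≈ 5.6569, ∠D ≈ 45.00°
|G| = 2 / 5.6569 ≈ 0.35355
Gain = 20 log₁₀(0.35355) ≈ -9.03 dB
∠G = 0.00° − 45.00° = -45.00°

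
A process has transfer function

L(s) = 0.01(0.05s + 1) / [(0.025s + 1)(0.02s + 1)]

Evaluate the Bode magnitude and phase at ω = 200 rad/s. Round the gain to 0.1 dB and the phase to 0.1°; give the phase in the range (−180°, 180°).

At ω = 200 rad/s:
zero (1 + j200·0.05) = 1 + j10 → |·| ≈ 10.05, ∠ ≈ 84.29°
pole (1 + j200·0.025) = 1 + j5 → |·| ≈ 5.099, ∠ ≈ 78.69°
pole (1 + j200·0.02) = 1 + j4 → |·| ≈ 4.1231, ∠ ≈ 75.96°
|L| = 0.01 · 10.05 / (5.099 · 4.1231) ≈ 0.0047803
Gain = 20 log₁₀(0.0047803) ≈ -46.41 dB
∠L = (84.29°) − (78.69° + 75.96°) = -70.36°

-46.4 dB, -70.4°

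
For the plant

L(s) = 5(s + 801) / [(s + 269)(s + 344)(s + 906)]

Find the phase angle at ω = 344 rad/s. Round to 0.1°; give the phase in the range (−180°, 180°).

-94.5°

At s = jω = j344:
zero (s+801): 801 + j344 → |·| = √(801²+344²) = √759937 ≈ 871.74, ∠ = arctan(344/801) ≈ 23.24°
pole (s+269): 269 + j344 → |·| = √(269²+344²) = √190697 ≈ 436.69, ∠ = arctan(344/269) ≈ 51.98°
pole (s+344): 344 + j344 → |·| = √(344²+344²) = √236672 ≈ 486.49, ∠ = arctan(344/344) ≈ 45.00°
pole (s+906): 906 + j344 → |·| = √(906²+344²) = √939172 ≈ 969.11, ∠ = arctan(344/906) ≈ 20.79°
∠L = 23.24° − 117.77° = -94.53°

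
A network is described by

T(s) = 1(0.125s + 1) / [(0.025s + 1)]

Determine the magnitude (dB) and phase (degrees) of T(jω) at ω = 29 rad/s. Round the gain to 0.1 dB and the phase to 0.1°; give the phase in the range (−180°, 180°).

At ω = 29 rad/s:
zero (1 + j29·0.125) = 1 + j3.625 → |·| ≈ 3.7604, ∠ ≈ 74.58°
pole (1 + j29·0.025) = 1 + j0.725 → |·| ≈ 1.2352, ∠ ≈ 35.94°
|T| = 1 · 3.7604 / (1.2352) ≈ 3.0444
Gain = 20 log₁₀(3.0444) ≈ 9.67 dB
∠T = (74.58°) − (35.94°) = 38.64°

9.7 dB, 38.6°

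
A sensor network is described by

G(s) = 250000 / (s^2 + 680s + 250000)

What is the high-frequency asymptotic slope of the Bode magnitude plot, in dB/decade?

-40 dB/decade

Each pole contributes −20 dB/decade at high frequency; each zero contributes +20 dB/decade.
Net: 0 zero(s) − 2 pole(s) → -40 dB/decade.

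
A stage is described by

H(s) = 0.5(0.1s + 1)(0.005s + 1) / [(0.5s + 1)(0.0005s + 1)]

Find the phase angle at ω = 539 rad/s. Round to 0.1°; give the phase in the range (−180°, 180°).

53.7°

At ω = 539 rad/s:
zero (1 + j539·0.1) = 1 + j53.9 → |·| ≈ 53.909, ∠ ≈ 88.94°
zero (1 + j539·0.005) = 1 + j2.695 → |·| ≈ 2.8745, ∠ ≈ 69.64°
pole (1 + j539·0.5) = 1 + j269.5 → |·| ≈ 269.5, ∠ ≈ 89.79°
pole (1 + j539·0.0005) = 1 + j0.2695 → |·| ≈ 1.0357, ∠ ≈ 15.08°
∠H = (88.94° + 69.64°) − (89.79° + 15.08°) = 53.71°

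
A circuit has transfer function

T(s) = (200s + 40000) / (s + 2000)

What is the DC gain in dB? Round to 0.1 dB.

T(0) = 40000 / 2000 = 20
20 log₁₀(20) ≈ 26.02 dB

26.0 dB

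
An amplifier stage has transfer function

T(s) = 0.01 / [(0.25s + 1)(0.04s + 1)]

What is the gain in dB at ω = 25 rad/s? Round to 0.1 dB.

-59.0 dB

At ω = 25 rad/s:
pole (1 + j25·0.25) = 1 + j6.25 → |·| ≈ 6.3295, ∠ ≈ 80.91°
pole (1 + j25·0.04) = 1 + j1 → |·| ≈ 1.4142, ∠ ≈ 45.00°
|T| = 0.01 · 1 / (6.3295 · 1.4142) ≈ 0.0011172
Gain = 20 log₁₀(0.0011172) ≈ -59.04 dB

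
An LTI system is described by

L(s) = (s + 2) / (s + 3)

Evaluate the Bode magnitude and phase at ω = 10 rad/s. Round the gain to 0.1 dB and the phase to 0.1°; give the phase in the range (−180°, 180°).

At s = jω = j10:
zero (s+2): 2 + j10 → |·| = √(2²+10²) = √104 ≈ 10.198, ∠ = arctan(10/2) ≈ 78.69°
pole (s+3): 3 + j10 → |·| = √(3²+10²) = √109 ≈ 10.44, ∠ = arctan(10/3) ≈ 73.30°
|L| = 1 · 10.198 / 10.44 ≈ 0.97682
Gain = 20 log₁₀(0.97682) ≈ -0.20 dB
∠L = 78.69° − 73.30° = 5.39°

-0.2 dB, 5.4°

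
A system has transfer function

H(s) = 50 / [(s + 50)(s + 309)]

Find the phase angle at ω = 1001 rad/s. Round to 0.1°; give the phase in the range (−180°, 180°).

At s = jω = j1001:
pole (s+50): 50 + j1001 → |·| = √(50²+1001²) = √1004501 ≈ 1002.2, ∠ = arctan(1001/50) ≈ 87.14°
pole (s+309): 309 + j1001 → |·| = √(309²+1001²) = √1097482 ≈ 1047.6, ∠ = arctan(1001/309) ≈ 72.84°
∠H = 0.00° − 159.98° = -159.98°

-160.0°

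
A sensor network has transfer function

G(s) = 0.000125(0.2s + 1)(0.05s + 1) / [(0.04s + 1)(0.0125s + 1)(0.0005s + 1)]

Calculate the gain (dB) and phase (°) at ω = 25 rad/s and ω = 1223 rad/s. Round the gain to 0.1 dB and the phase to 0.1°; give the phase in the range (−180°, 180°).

At ω = 25 rad/s:
zero (1 + j25·0.2) = 1 + j5 → |·| ≈ 5.099, ∠ ≈ 78.69°
zero (1 + j25·0.05) = 1 + j1.25 → |·| ≈ 1.6008, ∠ ≈ 51.34°
pole (1 + j25·0.04) = 1 + j1 → |·| ≈ 1.4142, ∠ ≈ 45.00°
pole (1 + j25·0.0125) = 1 + j0.3125 → |·| ≈ 1.0477, ∠ ≈ 17.35°
pole (1 + j25·0.0005) = 1 + j0.0125 → |·| ≈ 1.0001, ∠ ≈ 0.72°
|G| = 0.000125 · 5.099 · 1.6008 / (1.4142 · 1.0477 · 1.0001) ≈ 0.00068856
Gain = 20 log₁₀(0.00068856) ≈ -63.24 dB
∠G = (78.69° + 51.34°) − (45.00° + 17.35° + 0.72°) = 66.96°

At ω = 1223 rad/s:
zero (1 + j1223·0.2) = 1 + j244.6 → |·| ≈ 244.6, ∠ ≈ 89.77°
zero (1 + j1223·0.05) = 1 + j61.15 → |·| ≈ 61.158, ∠ ≈ 89.06°
pole (1 + j1223·0.04) = 1 + j48.92 → |·| ≈ 48.93, ∠ ≈ 88.83°
pole (1 + j1223·0.0125) = 1 + j15.2875 → |·| ≈ 15.32, ∠ ≈ 86.26°
pole (1 + j1223·0.0005) = 1 + j0.6115 → |·| ≈ 1.1721, ∠ ≈ 31.45°
|G| = 0.000125 · 244.6 · 61.158 / (48.93 · 15.32 · 1.1721) ≈ 0.0021282
Gain = 20 log₁₀(0.0021282) ≈ -53.44 dB
∠G = (89.77° + 89.06°) − (88.83° + 86.26° + 31.45°) = -27.71°

ω = 25: -63.2 dB, 67.0°; ω = 1223: -53.4 dB, -27.7°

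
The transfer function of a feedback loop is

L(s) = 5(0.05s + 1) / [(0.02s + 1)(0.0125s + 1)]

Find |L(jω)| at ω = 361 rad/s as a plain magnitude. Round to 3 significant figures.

At ω = 361 rad/s:
zero (1 + j361·0.05) = 1 + j18.05 → |·| ≈ 18.078, ∠ ≈ 86.83°
pole (1 + j361·0.02) = 1 + j7.22 → |·| ≈ 7.2889, ∠ ≈ 82.11°
pole (1 + j361·0.0125) = 1 + j4.5125 → |·| ≈ 4.622, ∠ ≈ 77.50°
|L| = 5 · 18.078 / (7.2889 · 4.622) ≈ 2.683

2.68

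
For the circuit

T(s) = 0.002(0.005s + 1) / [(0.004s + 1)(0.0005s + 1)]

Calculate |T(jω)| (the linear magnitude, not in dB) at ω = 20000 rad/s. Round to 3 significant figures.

At ω = 20000 rad/s:
zero (1 + j20000·0.005) = 1 + j100 → |·| ≈ 100, ∠ ≈ 89.43°
pole (1 + j20000·0.004) = 1 + j80 → |·| ≈ 80.006, ∠ ≈ 89.28°
pole (1 + j20000·0.0005) = 1 + j10 → |·| ≈ 10.05, ∠ ≈ 84.29°
|T| = 0.002 · 100 / (80.006 · 10.05) ≈ 0.00024874

0.000249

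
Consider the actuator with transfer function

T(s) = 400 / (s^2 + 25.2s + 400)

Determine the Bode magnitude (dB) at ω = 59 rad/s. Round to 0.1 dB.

-18.6 dB

At s = jω = j59:
quadratic: (j59)² + 25.2·j59 + 400 = -3081 + j1486.8 → |·| ≈ 3421, ∠ ≈ 154.24°
|T| = 400 / 3421 ≈ 0.11692
Gain = 20 log₁₀(0.11692) ≈ -18.64 dB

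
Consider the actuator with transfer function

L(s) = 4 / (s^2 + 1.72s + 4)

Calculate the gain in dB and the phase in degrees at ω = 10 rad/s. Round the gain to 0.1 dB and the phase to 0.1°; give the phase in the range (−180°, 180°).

At s = jω = j10:
quadratic: (j10)² + 1.72·j10 + 4 = -96 + j17.2 → |·| ≈ 97.529, ∠ ≈ 169.84°
|L| = 4 / 97.529 ≈ 0.041013
Gain = 20 log₁₀(0.041013) ≈ -27.74 dB
∠L = 0.00° − 169.84° = -169.84°

-27.7 dB, -169.8°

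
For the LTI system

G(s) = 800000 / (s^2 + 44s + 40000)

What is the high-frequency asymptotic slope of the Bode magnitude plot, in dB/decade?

-40 dB/decade

Each pole contributes −20 dB/decade at high frequency; each zero contributes +20 dB/decade.
Net: 0 zero(s) − 2 pole(s) → -40 dB/decade.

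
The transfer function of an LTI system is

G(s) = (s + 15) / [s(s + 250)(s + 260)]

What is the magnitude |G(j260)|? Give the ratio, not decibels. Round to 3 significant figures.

At s = jω = j260:
zero (s+15): 15 + j260 → |·| = √(15²+260²) = √67825 ≈ 260.43, ∠ = arctan(260/15) ≈ 86.70°
pole (s+250): 250 + j260 → |·| = √(250²+260²) = √130100 ≈ 360.69, ∠ = arctan(260/250) ≈ 46.12°
pole (s+260): 260 + j260 → |·| = √(260²+260²) = √135200 ≈ 367.7, ∠ = arctan(260/260) ≈ 45.00°
pole at origin: |s| = 260, ∠ = 90.00° (in denominator)
|G| = 1 · 260.43 / 3.4483e+07 ≈ 7.5524e-06

7.55e-06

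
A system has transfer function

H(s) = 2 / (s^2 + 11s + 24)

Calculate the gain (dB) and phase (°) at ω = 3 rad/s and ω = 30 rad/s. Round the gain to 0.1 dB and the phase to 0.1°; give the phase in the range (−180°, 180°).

Substitute s = j3:
Numerator: 2 = 2 + j0
Denominator: (j3)^2 + 11(j3) + 24 = 15 + j33
|N| = √(2² + 0²) ≈ 2, ∠N ≈ 0.00°
|D| = √(15² + 33²) ≈ 36.249, ∠D ≈ 65.56°
|H| = 2 / 36.249 ≈ 0.055174
Gain = 20 log₁₀(0.055174) ≈ -25.17 dB
∠H = 0.00° − 65.56° = -65.56°

Substitute s = j30:
Numerator: 2 = 2 + j0
Denominator: (j30)^2 + 11(j30) + 24 = -876 + j330
|N| = √(2² + 0²) ≈ 2, ∠N ≈ 0.00°
|D| = √(876² + 330²) ≈ 936.1, ∠D ≈ 159.36°
|H| = 2 / 936.1 ≈ 0.0021365
Gain = 20 log₁₀(0.0021365) ≈ -53.41 dB
∠H = 0.00° − 159.36° = -159.36°

ω = 3: -25.2 dB, -65.6°; ω = 30: -53.4 dB, -159.4°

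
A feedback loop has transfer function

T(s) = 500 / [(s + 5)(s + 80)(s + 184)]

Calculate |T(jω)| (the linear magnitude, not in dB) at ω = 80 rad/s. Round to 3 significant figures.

0.000275

At s = jω = j80:
pole (s+5): 5 + j80 → |·| = √(5²+80²) = √6425 ≈ 80.156, ∠ = arctan(80/5) ≈ 86.42°
pole (s+80): 80 + j80 → |·| = √(80²+80²) = √12800 ≈ 113.14, ∠ = arctan(80/80) ≈ 45.00°
pole (s+184): 184 + j80 → |·| = √(184²+80²) = √40256 ≈ 200.64, ∠ = arctan(80/184) ≈ 23.50°
|T| = 500 / 1.8196e+06 ≈ 0.00027479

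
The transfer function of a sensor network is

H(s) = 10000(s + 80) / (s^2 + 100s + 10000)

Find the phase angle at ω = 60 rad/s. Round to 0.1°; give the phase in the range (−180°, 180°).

At s = jω = j60:
zero (s+80): 80 + j60 → |·| = √(80²+60²) = √10000 ≈ 100, ∠ = arctan(60/80) ≈ 36.87°
quadratic: (j60)² + 100·j60 + 10000 = 6400 + j6000 → |·| ≈ 8772.7, ∠ ≈ 43.15°
∠H = 36.87° − 43.15° = -6.28°

-6.3°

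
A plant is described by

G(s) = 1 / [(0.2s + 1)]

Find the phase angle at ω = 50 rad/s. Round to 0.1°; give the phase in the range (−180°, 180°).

At ω = 50 rad/s:
pole (1 + j50·0.2) = 1 + j10 → |·| ≈ 10.05, ∠ ≈ 84.29°
∠G = (0°) − (84.29°) = -84.29°

-84.3°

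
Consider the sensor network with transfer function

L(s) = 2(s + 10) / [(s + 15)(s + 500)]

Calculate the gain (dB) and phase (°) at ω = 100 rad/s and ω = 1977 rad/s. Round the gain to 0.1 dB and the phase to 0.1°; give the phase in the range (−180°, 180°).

ω = 100: -48.2 dB, -8.5°; ω = 1977: -60.2 dB, -75.7°

At s = jω = j100:
zero (s+10): 10 + j100 → |·| = √(10²+100²) = √10100 ≈ 100.5, ∠ = arctan(100/10) ≈ 84.29°
pole (s+15): 15 + j100 → |·| = √(15²+100²) = √10225 ≈ 101.12, ∠ = arctan(100/15) ≈ 81.47°
pole (s+500): 500 + j100 → |·| = √(500²+100²) = √260000 ≈ 509.9, ∠ = arctan(100/500) ≈ 11.31°
|L| = 2 · 100.5 / 51561 ≈ 0.0038983
Gain = 20 log₁₀(0.0038983) ≈ -48.18 dB
∠L = 84.29° − 92.78° = -8.49°

At s = jω = j1977:
zero (s+10): 10 + j1977 → |·| = √(10²+1977²) = √3908629 ≈ 1977, ∠ = arctan(1977/10) ≈ 89.71°
pole (s+15): 15 + j1977 → |·| = √(15²+1977²) = √3908754 ≈ 1977.1, ∠ = arctan(1977/15) ≈ 89.57°
pole (s+500): 500 + j1977 → |·| = √(500²+1977²) = √4158529 ≈ 2039.2, ∠ = arctan(1977/500) ≈ 75.81°
|L| = 2 · 1977 / 4.0317e+06 ≈ 0.00098073
Gain = 20 log₁₀(0.00098073) ≈ -60.17 dB
∠L = 89.71° − 165.38° = -75.67°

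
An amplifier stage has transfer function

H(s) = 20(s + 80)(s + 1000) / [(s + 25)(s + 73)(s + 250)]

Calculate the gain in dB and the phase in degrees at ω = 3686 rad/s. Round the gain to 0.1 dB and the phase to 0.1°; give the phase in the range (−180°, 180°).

At s = jω = j3686:
zero (s+80): 80 + j3686 → |·| = √(80²+3686²) = √13592996 ≈ 3686.9, ∠ = arctan(3686/80) ≈ 88.76°
zero (s+1000): 1000 + j3686 → |·| = √(1000²+3686²) = √14586596 ≈ 3819.2, ∠ = arctan(3686/1000) ≈ 74.82°
pole (s+25): 25 + j3686 → |·| = √(25²+3686²) = √13587221 ≈ 3686.1, ∠ = arctan(3686/25) ≈ 89.61°
pole (s+73): 73 + j3686 → |·| = √(73²+3686²) = √13591925 ≈ 3686.7, ∠ = arctan(3686/73) ≈ 88.87°
pole (s+250): 250 + j3686 → |·| = √(250²+3686²) = √13649096 ≈ 3694.5, ∠ = arctan(3686/250) ≈ 86.12°
|H| = 20 · 1.4081e+07 / 5.0207e+10 ≈ 0.0056092
Gain = 20 log₁₀(0.0056092) ≈ -45.02 dB
∠H = 163.58° − 264.60° = -101.02°

-45.0 dB, -101.0°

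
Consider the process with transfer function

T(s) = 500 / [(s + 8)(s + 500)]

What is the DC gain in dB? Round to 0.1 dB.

T(0) = 500 / (8·500) = 0.125
20 log₁₀(0.125) ≈ -18.06 dB

-18.1 dB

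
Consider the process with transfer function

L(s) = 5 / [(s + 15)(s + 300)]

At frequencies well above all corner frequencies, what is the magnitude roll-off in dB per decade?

Each pole contributes −20 dB/decade at high frequency; each zero contributes +20 dB/decade.
Net: 0 zero(s) − 2 pole(s) → -40 dB/decade.

-40 dB/decade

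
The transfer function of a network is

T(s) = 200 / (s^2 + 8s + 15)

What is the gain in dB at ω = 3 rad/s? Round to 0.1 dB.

Substitute s = j3:
Numerator: 200 = 200 + j0
Denominator: (j3)^2 + 8(j3) + 15 = 6 + j24
|N| = √(200² + 0²) ≈ 200, ∠N ≈ 0.00°
|D| = √(6² + 24²) ≈ 24.739, ∠D ≈ 75.96°
|T| = 200 / 24.739 ≈ 8.0844
Gain = 20 log₁₀(8.0844) ≈ 18.15 dB

18.2 dB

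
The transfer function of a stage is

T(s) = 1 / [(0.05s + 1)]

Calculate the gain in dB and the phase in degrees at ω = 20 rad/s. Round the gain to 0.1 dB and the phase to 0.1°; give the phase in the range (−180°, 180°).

-3.0 dB, -45.0°

At ω = 20 rad/s:
pole (1 + j20·0.05) = 1 + j1 → |·| ≈ 1.4142, ∠ ≈ 45.00°
|T| = 1 · 1 / (1.4142) ≈ 0.70711
Gain = 20 log₁₀(0.70711) ≈ -3.01 dB
∠T = (0°) − (45.00°) = -45.00°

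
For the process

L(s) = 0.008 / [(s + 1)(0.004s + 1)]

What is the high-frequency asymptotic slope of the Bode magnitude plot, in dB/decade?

Each pole contributes −20 dB/decade at high frequency; each zero contributes +20 dB/decade.
Net: 0 zero(s) − 2 pole(s) → -40 dB/decade.

-40 dB/decade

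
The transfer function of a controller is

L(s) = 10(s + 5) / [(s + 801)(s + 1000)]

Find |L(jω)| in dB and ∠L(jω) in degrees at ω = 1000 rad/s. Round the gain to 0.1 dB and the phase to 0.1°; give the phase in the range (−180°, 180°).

-45.2 dB, -6.6°

At s = jω = j1000:
zero (s+5): 5 + j1000 → |·| = √(5²+1000²) = √1000025 ≈ 1000, ∠ = arctan(1000/5) ≈ 89.71°
pole (s+801): 801 + j1000 → |·| = √(801²+1000²) = √1641601 ≈ 1281.2, ∠ = arctan(1000/801) ≈ 51.31°
pole (s+1000): 1000 + j1000 → |·| = √(1000²+1000²) = √2000000 ≈ 1414.2, ∠ = arctan(1000/1000) ≈ 45.00°
|L| = 10 · 1000 / 1.8119e+06 ≈ 0.0055191
Gain = 20 log₁₀(0.0055191) ≈ -45.16 dB
∠L = 89.71° − 96.31° = -6.60°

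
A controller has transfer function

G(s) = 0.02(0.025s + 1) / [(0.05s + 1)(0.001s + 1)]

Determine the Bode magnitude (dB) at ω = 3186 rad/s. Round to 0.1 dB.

-50.5 dB

At ω = 3186 rad/s:
zero (1 + j3186·0.025) = 1 + j79.65 → |·| ≈ 79.656, ∠ ≈ 89.28°
pole (1 + j3186·0.05) = 1 + j159.3 → |·| ≈ 159.3, ∠ ≈ 89.64°
pole (1 + j3186·0.001) = 1 + j3.186 → |·| ≈ 3.3393, ∠ ≈ 72.57°
|G| = 0.02 · 79.656 / (159.3 · 3.3393) ≈ 0.0029949
Gain = 20 log₁₀(0.0029949) ≈ -50.47 dB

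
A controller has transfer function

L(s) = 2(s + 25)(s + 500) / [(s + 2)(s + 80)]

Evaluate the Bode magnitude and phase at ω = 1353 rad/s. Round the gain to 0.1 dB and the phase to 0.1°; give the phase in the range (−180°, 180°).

At s = jω = j1353:
zero (s+25): 25 + j1353 → |·| = √(25²+1353²) = √1831234 ≈ 1353.2, ∠ = arctan(1353/25) ≈ 88.94°
zero (s+500): 500 + j1353 → |·| = √(500²+1353²) = √2080609 ≈ 1442.4, ∠ = arctan(1353/500) ≈ 69.72°
pole (s+2): 2 + j1353 → |·| = √(2²+1353²) = √1830613 ≈ 1353, ∠ = arctan(1353/2) ≈ 89.92°
pole (s+80): 80 + j1353 → |·| = √(80²+1353²) = √1837009 ≈ 1355.4, ∠ = arctan(1353/80) ≈ 86.62°
|L| = 2 · 1.9519e+06 / 1.8339e+06 ≈ 2.1287
Gain = 20 log₁₀(2.1287) ≈ 6.56 dB
∠L = 158.66° − 176.54° = -17.88°

6.6 dB, -17.9°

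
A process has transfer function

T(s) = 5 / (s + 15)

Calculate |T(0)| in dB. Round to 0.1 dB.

T(0) = 5 / 15 ≈ 0.33333
20 log₁₀(0.33333) ≈ -9.54 dB

-9.5 dB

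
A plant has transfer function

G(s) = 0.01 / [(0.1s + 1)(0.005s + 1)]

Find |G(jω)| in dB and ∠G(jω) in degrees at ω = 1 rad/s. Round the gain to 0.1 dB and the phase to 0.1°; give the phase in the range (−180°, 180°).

At ω = 1 rad/s:
pole (1 + j1·0.1) = 1 + j0.1 → |·| ≈ 1.005, ∠ ≈ 5.71°
pole (1 + j1·0.005) = 1 + j0.005 → |·| ≈ 1, ∠ ≈ 0.29°
|G| = 0.01 · 1 / (1.005 · 1) ≈ 0.0099502
Gain = 20 log₁₀(0.0099502) ≈ -40.04 dB
∠G = (0°) − (5.71° + 0.29°) = -6.00°

-40.0 dB, -6.0°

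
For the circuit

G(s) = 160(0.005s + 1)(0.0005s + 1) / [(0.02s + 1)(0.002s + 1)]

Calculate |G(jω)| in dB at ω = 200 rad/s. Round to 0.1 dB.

At ω = 200 rad/s:
zero (1 + j200·0.005) = 1 + j1 → |·| ≈ 1.4142, ∠ ≈ 45.00°
zero (1 + j200·0.0005) = 1 + j0.1 → |·| ≈ 1.005, ∠ ≈ 5.71°
pole (1 + j200·0.02) = 1 + j4 → |·| ≈ 4.1231, ∠ ≈ 75.96°
pole (1 + j200·0.002) = 1 + j0.4 → |·| ≈ 1.077, ∠ ≈ 21.80°
|G| = 160 · 1.4142 · 1.005 / (4.1231 · 1.077) ≈ 51.21
Gain = 20 log₁₀(51.21) ≈ 34.19 dB

34.2 dB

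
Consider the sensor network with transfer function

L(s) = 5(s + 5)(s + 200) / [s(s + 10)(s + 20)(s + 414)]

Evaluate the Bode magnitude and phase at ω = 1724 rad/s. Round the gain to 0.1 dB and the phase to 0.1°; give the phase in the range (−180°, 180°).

At s = jω = j1724:
zero (s+5): 5 + j1724 → |·| = √(5²+1724²) = √2972201 ≈ 1724, ∠ = arctan(1724/5) ≈ 89.83°
zero (s+200): 200 + j1724 → |·| = √(200²+1724²) = √3012176 ≈ 1735.6, ∠ = arctan(1724/200) ≈ 83.38°
pole (s+10): 10 + j1724 → |·| = √(10²+1724²) = √2972276 ≈ 1724, ∠ = arctan(1724/10) ≈ 89.67°
pole (s+20): 20 + j1724 → |·| = √(20²+1724²) = √2972576 ≈ 1724.1, ∠ = arctan(1724/20) ≈ 89.34°
pole (s+414): 414 + j1724 → |·| = √(414²+1724²) = √3143572 ≈ 1773, ∠ = arctan(1724/414) ≈ 76.50°
pole at origin: |s| = 1724, ∠ = 90.00° (in denominator)
|L| = 5 · 2.9922e+06 / 9.0854e+12 ≈ 1.6467e-06
Gain = 20 log₁₀(1.6467e-06) ≈ -115.67 dB
∠L = 173.21° − 345.51° = -172.30°

-115.7 dB, -172.3°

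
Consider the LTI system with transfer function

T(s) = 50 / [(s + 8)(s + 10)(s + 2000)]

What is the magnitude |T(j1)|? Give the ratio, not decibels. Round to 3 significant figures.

0.000309

At s = jω = j1:
pole (s+8): 8 + j1 → |·| = √(8²+1²) = √65 ≈ 8.0623, ∠ = arctan(1/8) ≈ 7.13°
pole (s+10): 10 + j1 → |·| = √(10²+1²) = √101 ≈ 10.05, ∠ = arctan(1/10) ≈ 5.71°
pole (s+2000): 2000 + j1 → |·| = √(2000²+1²) = √4000001 ≈ 2000, ∠ = arctan(1/2000) ≈ 0.03°
|T| = 50 / 1.6205e+05 ≈ 0.00030855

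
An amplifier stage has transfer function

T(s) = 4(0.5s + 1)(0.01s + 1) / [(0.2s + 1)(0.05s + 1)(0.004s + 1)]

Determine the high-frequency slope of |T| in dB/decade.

Each pole contributes −20 dB/decade at high frequency; each zero contributes +20 dB/decade.
Net: 2 zero(s) − 3 pole(s) → -20 dB/decade.

-20 dB/decade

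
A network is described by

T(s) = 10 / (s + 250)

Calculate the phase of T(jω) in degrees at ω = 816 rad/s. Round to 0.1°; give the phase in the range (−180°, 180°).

-73.0°

Substitute s = j816:
Numerator: 10 = 10 + j0
Denominator: (j816) + 250 = 250 + j816
|N| = √(10² + 0²) ≈ 10, ∠N ≈ 0.00°
|D| = √(250² + 816²) ≈ 853.44, ∠D ≈ 72.97°
∠T = 0.00° − 72.97° = -72.97°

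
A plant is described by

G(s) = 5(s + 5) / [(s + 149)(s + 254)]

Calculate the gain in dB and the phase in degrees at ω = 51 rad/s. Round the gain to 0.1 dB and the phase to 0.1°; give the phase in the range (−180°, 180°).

At s = jω = j51:
zero (s+5): 5 + j51 → |·| = √(5²+51²) = √2626 ≈ 51.245, ∠ = arctan(51/5) ≈ 84.40°
pole (s+149): 149 + j51 → |·| = √(149²+51²) = √24802 ≈ 157.49, ∠ = arctan(51/149) ≈ 18.90°
pole (s+254): 254 + j51 → |·| = √(254²+51²) = √67117 ≈ 259.07, ∠ = arctan(51/254) ≈ 11.35°
|G| = 5 · 51.245 / 40801 ≈ 0.0062799
Gain = 20 log₁₀(0.0062799) ≈ -44.04 dB
∠G = 84.40° − 30.25° = 54.15°

-44.0 dB, 54.2°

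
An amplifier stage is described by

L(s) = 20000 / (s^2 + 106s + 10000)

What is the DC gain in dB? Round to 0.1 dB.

6.0 dB

L(0) = 20000 / 10000 = 2
20 log₁₀(2) ≈ 6.02 dB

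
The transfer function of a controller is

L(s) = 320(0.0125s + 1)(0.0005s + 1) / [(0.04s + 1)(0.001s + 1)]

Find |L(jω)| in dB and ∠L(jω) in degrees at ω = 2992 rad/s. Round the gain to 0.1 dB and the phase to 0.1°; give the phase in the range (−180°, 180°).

At ω = 2992 rad/s:
zero (1 + j2992·0.0125) = 1 + j37.4 → |·| ≈ 37.413, ∠ ≈ 88.47°
zero (1 + j2992·0.0005) = 1 + j1.496 → |·| ≈ 1.7994, ∠ ≈ 56.24°
pole (1 + j2992·0.04) = 1 + j119.68 → |·| ≈ 119.68, ∠ ≈ 89.52°
pole (1 + j2992·0.001) = 1 + j2.992 → |·| ≈ 3.1547, ∠ ≈ 71.52°
|L| = 320 · 37.413 · 1.7994 / (119.68 · 3.1547) ≈ 57.059
Gain = 20 log₁₀(57.059) ≈ 35.13 dB
∠L = (88.47° + 56.24°) − (89.52° + 71.52°) = -16.33°

35.1 dB, -16.3°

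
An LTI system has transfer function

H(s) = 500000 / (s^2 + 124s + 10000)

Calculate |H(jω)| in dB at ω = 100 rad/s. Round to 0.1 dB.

32.1 dB

At s = jω = j100:
quadratic: (j100)² + 124·j100 + 10000 = 0 + j12400 → |·| ≈ 12400, ∠ ≈ 90.00°
|H| = 500000 / 12400 ≈ 40.323
Gain = 20 log₁₀(40.323) ≈ 32.11 dB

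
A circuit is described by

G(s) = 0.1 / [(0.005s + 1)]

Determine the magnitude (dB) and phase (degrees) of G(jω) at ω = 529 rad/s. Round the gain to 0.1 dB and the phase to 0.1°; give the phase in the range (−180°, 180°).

At ω = 529 rad/s:
pole (1 + j529·0.005) = 1 + j2.645 → |·| ≈ 2.8277, ∠ ≈ 69.29°
|G| = 0.1 · 1 / (2.8277) ≈ 0.035364
Gain = 20 log₁₀(0.035364) ≈ -29.03 dB
∠G = (0°) − (69.29°) = -69.29°

-29.0 dB, -69.3°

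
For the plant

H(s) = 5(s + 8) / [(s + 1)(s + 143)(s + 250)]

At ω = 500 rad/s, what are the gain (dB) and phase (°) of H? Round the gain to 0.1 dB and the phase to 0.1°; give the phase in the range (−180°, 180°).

At s = jω = j500:
zero (s+8): 8 + j500 → |·| = √(8²+500²) = √250064 ≈ 500.06, ∠ = arctan(500/8) ≈ 89.08°
pole (s+1): 1 + j500 → |·| = √(1²+500²) = √250001 ≈ 500, ∠ = arctan(500/1) ≈ 89.89°
pole (s+143): 143 + j500 → |·| = √(143²+500²) = √270449 ≈ 520.05, ∠ = arctan(500/143) ≈ 74.04°
pole (s+250): 250 + j500 → |·| = √(250²+500²) = √312500 ≈ 559.02, ∠ = arctan(500/250) ≈ 63.43°
|H| = 5 · 500.06 / 1.4536e+08 ≈ 1.7201e-05
Gain = 20 log₁₀(1.7201e-05) ≈ -95.29 dB
∠H = 89.08° − 227.36° = -138.28°

-95.3 dB, -138.3°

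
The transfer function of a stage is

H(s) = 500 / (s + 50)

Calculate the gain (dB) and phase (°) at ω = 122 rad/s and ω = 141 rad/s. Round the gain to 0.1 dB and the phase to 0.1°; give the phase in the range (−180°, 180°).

At s = jω = j122:
pole (s+50): 50 + j122 → |·| = √(50²+122²) = √17384 ≈ 131.85, ∠ = arctan(122/50) ≈ 67.71°
|H| = 500 / 131.85 ≈ 3.7922
Gain = 20 log₁₀(3.7922) ≈ 11.58 dB
∠H = 0.00° − 67.71° = -67.71°

At s = jω = j141:
pole (s+50): 50 + j141 → |·| = √(50²+141²) = √22381 ≈ 149.6, ∠ = arctan(141/50) ≈ 70.47°
|H| = 500 / 149.6 ≈ 3.3422
Gain = 20 log₁₀(3.3422) ≈ 10.48 dB
∠H = 0.00° − 70.47° = -70.47°

ω = 122: 11.6 dB, -67.7°; ω = 141: 10.5 dB, -70.5°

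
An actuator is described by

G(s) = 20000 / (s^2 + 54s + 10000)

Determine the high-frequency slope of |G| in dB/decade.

-40 dB/decade

Each pole contributes −20 dB/decade at high frequency; each zero contributes +20 dB/decade.
Net: 0 zero(s) − 2 pole(s) → -40 dB/decade.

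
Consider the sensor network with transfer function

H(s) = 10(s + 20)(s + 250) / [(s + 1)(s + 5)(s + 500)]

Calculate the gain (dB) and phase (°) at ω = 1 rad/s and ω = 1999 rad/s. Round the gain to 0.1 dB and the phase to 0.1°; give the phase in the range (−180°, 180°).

At s = jω = j1:
zero (s+20): 20 + j1 → |·| = √(20²+1²) = √401 ≈ 20.025, ∠ = arctan(1/20) ≈ 2.86°
zero (s+250): 250 + j1 → |·| = √(250²+1²) = √62501 ≈ 250, ∠ = arctan(1/250) ≈ 0.23°
pole (s+1): 1 + j1 → |·| = √(1²+1²) = √2 ≈ 1.4142, ∠ = arctan(1/1) ≈ 45.00°
pole (s+5): 5 + j1 → |·| = √(5²+1²) = √26 ≈ 5.099, ∠ = arctan(1/5) ≈ 11.31°
pole (s+500): 500 + j1 → |·| = √(500²+1²) = √250001 ≈ 500, ∠ = arctan(1/500) ≈ 0.11°
|H| = 10 · 5006.2 / 3605.5 ≈ 13.885
Gain = 20 log₁₀(13.885) ≈ 22.85 dB
∠H = 3.09° − 56.42° = -53.33°

At s = jω = j1999:
zero (s+20): 20 + j1999 → |·| = √(20²+1999²) = √3996401 ≈ 1999.1, ∠ = arctan(1999/20) ≈ 89.43°
zero (s+250): 250 + j1999 → |·| = √(250²+1999²) = √4058501 ≈ 2014.6, ∠ = arctan(1999/250) ≈ 82.87°
pole (s+1): 1 + j1999 → |·| = √(1²+1999²) = √3996002 ≈ 1999, ∠ = arctan(1999/1) ≈ 89.97°
pole (s+5): 5 + j1999 → |·| = √(5²+1999²) = √3996026 ≈ 1999, ∠ = arctan(1999/5) ≈ 89.86°
pole (s+500): 500 + j1999 → |·| = √(500²+1999²) = √4246001 ≈ 2060.6, ∠ = arctan(1999/500) ≈ 75.96°
|H| = 10 · 4.0274e+06 / 8.2342e+09 ≈ 0.0048911
Gain = 20 log₁₀(0.0048911) ≈ -46.21 dB
∠H = 172.30° − 255.79° = -83.49°

ω = 1: 22.9 dB, -53.3°; ω = 1999: -46.2 dB, -83.5°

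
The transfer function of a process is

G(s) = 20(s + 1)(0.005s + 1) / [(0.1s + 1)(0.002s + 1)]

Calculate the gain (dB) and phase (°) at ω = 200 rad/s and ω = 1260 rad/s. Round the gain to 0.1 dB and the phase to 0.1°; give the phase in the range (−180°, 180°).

At ω = 200 rad/s:
zero (1 + j200·1) = 1 + j200 → |·| ≈ 200, ∠ ≈ 89.71°
zero (1 + j200·0.005) = 1 + j1 → |·| ≈ 1.4142, ∠ ≈ 45.00°
pole (1 + j200·0.1) = 1 + j20 → |·| ≈ 20.025, ∠ ≈ 87.14°
pole (1 + j200·0.002) = 1 + j0.4 → |·| ≈ 1.077, ∠ ≈ 21.80°
|G| = 20 · 200 · 1.4142 / (20.025 · 1.077) ≈ 262.29
Gain = 20 log₁₀(262.29) ≈ 48.38 dB
∠G = (89.71° + 45.00°) − (87.14° + 21.80°) = 25.77°

At ω = 1260 rad/s:
zero (1 + j1260·1) = 1 + j1260 → |·| ≈ 1260, ∠ ≈ 89.95°
zero (1 + j1260·0.005) = 1 + j6.3 → |·| ≈ 6.3789, ∠ ≈ 80.98°
pole (1 + j1260·0.1) = 1 + j126 → |·| ≈ 126, ∠ ≈ 89.55°
pole (1 + j1260·0.002) = 1 + j2.52 → |·| ≈ 2.7112, ∠ ≈ 68.36°
|G| = 20 · 1260 · 6.3789 / (126 · 2.7112) ≈ 470.56
Gain = 20 log₁₀(470.56) ≈ 53.45 dB
∠G = (89.95° + 80.98°) − (89.55° + 68.36°) = 13.02°

ω = 200: 48.4 dB, 25.8°; ω = 1260: 53.5 dB, 13.0°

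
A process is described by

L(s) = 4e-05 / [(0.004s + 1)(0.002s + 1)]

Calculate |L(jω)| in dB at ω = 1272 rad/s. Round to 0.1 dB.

-111.0 dB

At ω = 1272 rad/s:
pole (1 + j1272·0.004) = 1 + j5.088 → |·| ≈ 5.1853, ∠ ≈ 78.88°
pole (1 + j1272·0.002) = 1 + j2.544 → |·| ≈ 2.7335, ∠ ≈ 68.54°
|L| = 4e-05 · 1 / (5.1853 · 2.7335) ≈ 2.8221e-06
Gain = 20 log₁₀(2.8221e-06) ≈ -110.99 dB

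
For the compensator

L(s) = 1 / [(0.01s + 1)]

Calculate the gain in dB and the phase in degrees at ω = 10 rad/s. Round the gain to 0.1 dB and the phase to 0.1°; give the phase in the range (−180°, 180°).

At ω = 10 rad/s:
pole (1 + j10·0.01) = 1 + j0.1 → |·| ≈ 1.005, ∠ ≈ 5.71°
|L| = 1 · 1 / (1.005) ≈ 0.99502
Gain = 20 log₁₀(0.99502) ≈ -0.04 dB
∠L = (0°) − (5.71°) = -5.71°

-0.0 dB, -5.7°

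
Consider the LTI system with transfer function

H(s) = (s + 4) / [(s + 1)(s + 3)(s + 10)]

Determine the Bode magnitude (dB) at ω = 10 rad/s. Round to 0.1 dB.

-42.8 dB

At s = jω = j10:
zero (s+4): 4 + j10 → |·| = √(4²+10²) = √116 ≈ 10.77, ∠ = arctan(10/4) ≈ 68.20°
pole (s+1): 1 + j10 → |·| = √(1²+10²) = √101 ≈ 10.05, ∠ = arctan(10/1) ≈ 84.29°
pole (s+3): 3 + j10 → |·| = √(3²+10²) = √109 ≈ 10.44, ∠ = arctan(10/3) ≈ 73.30°
pole (s+10): 10 + j10 → |·| = √(10²+10²) = √200 ≈ 14.142, ∠ = arctan(10/10) ≈ 45.00°
|H| = 1 · 10.77 / 1483.8 ≈ 0.0072584
Gain = 20 log₁₀(0.0072584) ≈ -42.78 dB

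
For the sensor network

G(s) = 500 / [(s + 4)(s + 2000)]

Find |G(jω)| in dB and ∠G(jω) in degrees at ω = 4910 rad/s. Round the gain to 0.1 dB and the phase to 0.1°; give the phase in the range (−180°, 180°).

At s = jω = j4910:
pole (s+4): 4 + j4910 → |·| = √(4²+4910²) = √24108116 ≈ 4910, ∠ = arctan(4910/4) ≈ 89.95°
pole (s+2000): 2000 + j4910 → |·| = √(2000²+4910²) = √28108100 ≈ 5301.7, ∠ = arctan(4910/2000) ≈ 67.84°
|G| = 500 / 2.6031e+07 ≈ 1.9208e-05
Gain = 20 log₁₀(1.9208e-05) ≈ -94.33 dB
∠G = 0.00° − 157.79° = -157.79°

-94.3 dB, -157.8°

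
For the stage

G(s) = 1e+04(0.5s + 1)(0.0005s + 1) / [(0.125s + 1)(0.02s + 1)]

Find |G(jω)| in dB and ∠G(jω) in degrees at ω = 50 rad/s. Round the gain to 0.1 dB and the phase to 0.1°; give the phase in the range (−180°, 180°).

At ω = 50 rad/s:
zero (1 + j50·0.5) = 1 + j25 → |·| ≈ 25.02, ∠ ≈ 87.71°
zero (1 + j50·0.0005) = 1 + j0.025 → |·| ≈ 1.0003, ∠ ≈ 1.43°
pole (1 + j50·0.125) = 1 + j6.25 → |·| ≈ 6.3295, ∠ ≈ 80.91°
pole (1 + j50·0.02) = 1 + j1 → |·| ≈ 1.4142, ∠ ≈ 45.00°
|G| = 1e+04 · 25.02 · 1.0003 / (6.3295 · 1.4142) ≈ 27960
Gain = 20 log₁₀(27960) ≈ 88.93 dB
∠G = (87.71° + 1.43°) − (80.91° + 45.00°) = -36.77°

88.9 dB, -36.8°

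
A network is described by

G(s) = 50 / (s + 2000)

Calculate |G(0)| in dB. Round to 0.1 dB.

-32.0 dB

G(0) = 50 / 2000 = 0.025
20 log₁₀(0.025) ≈ -32.04 dB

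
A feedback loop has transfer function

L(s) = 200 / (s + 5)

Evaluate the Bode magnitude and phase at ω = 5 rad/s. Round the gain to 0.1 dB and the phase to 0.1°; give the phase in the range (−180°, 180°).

At s = jω = j5:
pole (s+5): 5 + j5 → |·| = √(5²+5²) = √50 ≈ 7.0711, ∠ = arctan(5/5) ≈ 45.00°
|L| = 200 / 7.0711 ≈ 28.284
Gain = 20 log₁₀(28.284) ≈ 29.03 dB
∠L = 0.00° − 45.00° = -45.00°

29.0 dB, -45.0°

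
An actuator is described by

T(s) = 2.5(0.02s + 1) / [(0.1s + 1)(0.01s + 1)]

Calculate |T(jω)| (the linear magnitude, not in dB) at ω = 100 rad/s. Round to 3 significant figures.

At ω = 100 rad/s:
zero (1 + j100·0.02) = 1 + j2 → |·| ≈ 2.2361, ∠ ≈ 63.43°
pole (1 + j100·0.1) = 1 + j10 → |·| ≈ 10.05, ∠ ≈ 84.29°
pole (1 + j100·0.01) = 1 + j1 → |·| ≈ 1.4142, ∠ ≈ 45.00°
|T| = 2.5 · 2.2361 / (10.05 · 1.4142) ≈ 0.39333

0.393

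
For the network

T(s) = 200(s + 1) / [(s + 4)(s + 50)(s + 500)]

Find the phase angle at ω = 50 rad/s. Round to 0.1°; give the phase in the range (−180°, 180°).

-47.3°

At s = jω = j50:
zero (s+1): 1 + j50 → |·| = √(1²+50²) = √2501 ≈ 50.01, ∠ = arctan(50/1) ≈ 88.85°
pole (s+4): 4 + j50 → |·| = √(4²+50²) = √2516 ≈ 50.16, ∠ = arctan(50/4) ≈ 85.43°
pole (s+50): 50 + j50 → |·| = √(50²+50²) = √5000 ≈ 70.711, ∠ = arctan(50/50) ≈ 45.00°
pole (s+500): 500 + j50 → |·| = √(500²+50²) = √252500 ≈ 502.49, ∠ = arctan(50/500) ≈ 5.71°
∠T = 88.85° − 136.14° = -47.29°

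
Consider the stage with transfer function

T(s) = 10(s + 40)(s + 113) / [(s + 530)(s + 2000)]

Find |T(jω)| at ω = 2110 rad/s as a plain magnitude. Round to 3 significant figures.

At s = jω = j2110:
zero (s+40): 40 + j2110 → |·| = √(40²+2110²) = √4453700 ≈ 2110.4, ∠ = arctan(2110/40) ≈ 88.91°
zero (s+113): 113 + j2110 → |·| = √(113²+2110²) = √4464869 ≈ 2113, ∠ = arctan(2110/113) ≈ 86.93°
pole (s+530): 530 + j2110 → |·| = √(530²+2110²) = √4733000 ≈ 2175.5, ∠ = arctan(2110/530) ≈ 75.90°
pole (s+2000): 2000 + j2110 → |·| = √(2000²+2110²) = √8452100 ≈ 2907.2, ∠ = arctan(2110/2000) ≈ 46.53°
|T| = 10 · 4.4593e+06 / 6.3246e+06 ≈ 7.0507

7.05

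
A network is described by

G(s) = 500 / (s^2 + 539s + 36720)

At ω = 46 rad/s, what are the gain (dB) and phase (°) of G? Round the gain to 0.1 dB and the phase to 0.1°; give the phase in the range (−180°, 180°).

Substitute s = j46:
Numerator: 500 = 500 + j0
Denominator: (j46)^2 + 539(j46) + 36720 = 34604 + j24794
|N| = √(500² + 0²) ≈ 500, ∠N ≈ 0.00°
|D| = √(34604² + 24794²) ≈ 42570, ∠D ≈ 35.62°
|G| = 500 / 42570 ≈ 0.011745
Gain = 20 log₁₀(0.011745) ≈ -38.60 dB
∠G = 0.00° − 35.62° = -35.62°

-38.6 dB, -35.6°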